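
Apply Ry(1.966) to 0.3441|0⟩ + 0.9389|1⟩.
-0.5905|0⟩ + 0.807|1⟩

Ry(1.966) = [[cos(θ/2), −sin(θ/2)], [sin(θ/2), cos(θ/2)]]; θ = 1.966, cos(θ/2) ≈ 0.554529, sin(θ/2) ≈ 0.832165.
With a = amp(|0⟩) = 0.3441 and b = amp(|1⟩) = 0.9389:
new amp(|0⟩) = (0.554529)·a + (-0.832165)·b = -0.5905
new amp(|1⟩) = (0.832165)·a + (0.554529)·b = 0.807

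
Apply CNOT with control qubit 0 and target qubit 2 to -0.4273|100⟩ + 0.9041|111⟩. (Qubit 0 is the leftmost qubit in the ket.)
-0.4273|101⟩ + 0.9041|110⟩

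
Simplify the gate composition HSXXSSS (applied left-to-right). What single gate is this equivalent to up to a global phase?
H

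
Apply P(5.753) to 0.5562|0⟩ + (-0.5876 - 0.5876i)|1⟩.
0.5562|0⟩ + (-0.8041 - 0.2098i)|1⟩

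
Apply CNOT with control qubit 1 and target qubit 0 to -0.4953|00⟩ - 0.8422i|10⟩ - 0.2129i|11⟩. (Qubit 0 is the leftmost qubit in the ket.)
-0.4953|00⟩ - 0.2129i|01⟩ - 0.8422i|10⟩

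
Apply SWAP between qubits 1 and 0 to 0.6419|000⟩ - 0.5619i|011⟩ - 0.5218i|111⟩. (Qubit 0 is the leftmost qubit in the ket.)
0.6419|000⟩ - 0.5619i|101⟩ - 0.5218i|111⟩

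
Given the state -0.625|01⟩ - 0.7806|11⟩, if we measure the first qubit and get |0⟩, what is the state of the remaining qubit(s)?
-|1⟩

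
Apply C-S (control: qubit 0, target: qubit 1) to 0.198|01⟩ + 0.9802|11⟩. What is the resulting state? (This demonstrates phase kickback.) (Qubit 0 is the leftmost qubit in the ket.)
0.198|01⟩ + 0.9802i|11⟩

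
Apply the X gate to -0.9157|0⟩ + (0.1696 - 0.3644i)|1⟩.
(0.1696 - 0.3644i)|0⟩ - 0.9157|1⟩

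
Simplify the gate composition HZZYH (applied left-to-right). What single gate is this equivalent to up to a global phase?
Y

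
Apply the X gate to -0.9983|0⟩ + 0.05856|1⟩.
0.05856|0⟩ - 0.9983|1⟩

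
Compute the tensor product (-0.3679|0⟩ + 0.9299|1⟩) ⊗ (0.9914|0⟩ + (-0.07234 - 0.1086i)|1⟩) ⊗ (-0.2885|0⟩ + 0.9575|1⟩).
0.1052|000⟩ - 0.3492|001⟩ + (-0.007678 - 0.01153i)|010⟩ + (0.02548 + 0.03826i)|011⟩ - 0.266|100⟩ + 0.8827|101⟩ + (0.01941 + 0.02913i)|110⟩ + (-0.06441 - 0.0967i)|111⟩

amp(|b₁b₂…⟩) = product of the factor amplitudes for bits b₁, b₂, …; only kets whose every factor amplitude is nonzero survive.
|000⟩: (-0.3679)(0.9914)(-0.2885) = 0.1052
|001⟩: (-0.3679)(0.9914)(0.9575) = -0.3492
|010⟩: (-0.3679)(-0.07234 - 0.1086i)(-0.2885) = (-0.007678 - 0.01153i)
|011⟩: (-0.3679)(-0.07234 - 0.1086i)(0.9575) = (0.02548 + 0.03826i)
|100⟩: (0.9299)(0.9914)(-0.2885) = -0.266
|101⟩: (0.9299)(0.9914)(0.9575) = 0.8827
|110⟩: (0.9299)(-0.07234 - 0.1086i)(-0.2885) = (0.01941 + 0.02913i)
|111⟩: (0.9299)(-0.07234 - 0.1086i)(0.9575) = (-0.06441 - 0.0967i)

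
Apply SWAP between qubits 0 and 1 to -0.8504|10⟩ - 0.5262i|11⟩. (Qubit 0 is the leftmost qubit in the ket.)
-0.8504|01⟩ - 0.5262i|11⟩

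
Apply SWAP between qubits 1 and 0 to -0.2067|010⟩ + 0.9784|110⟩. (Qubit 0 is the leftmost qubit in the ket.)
-0.2067|100⟩ + 0.9784|110⟩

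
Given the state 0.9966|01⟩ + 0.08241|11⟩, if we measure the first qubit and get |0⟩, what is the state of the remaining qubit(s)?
|1⟩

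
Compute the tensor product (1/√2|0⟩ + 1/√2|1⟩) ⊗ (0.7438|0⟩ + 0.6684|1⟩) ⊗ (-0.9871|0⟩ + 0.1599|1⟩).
-0.5192|000⟩ + 0.0841|001⟩ - 0.4665|010⟩ + 0.07557|011⟩ - 0.5192|100⟩ + 0.0841|101⟩ - 0.4665|110⟩ + 0.07557|111⟩

amp(|b₁b₂…⟩) = product of the factor amplitudes for bits b₁, b₂, …; only kets whose every factor amplitude is nonzero survive.
|000⟩: (1/√2)(0.7438)(-0.9871) = -0.5192
|001⟩: (1/√2)(0.7438)(0.1599) = 0.0841
|010⟩: (1/√2)(0.6684)(-0.9871) = -0.4665
|011⟩: (1/√2)(0.6684)(0.1599) = 0.07557
|100⟩: (1/√2)(0.7438)(-0.9871) = -0.5192
|101⟩: (1/√2)(0.7438)(0.1599) = 0.0841
|110⟩: (1/√2)(0.6684)(-0.9871) = -0.4665
|111⟩: (1/√2)(0.6684)(0.1599) = 0.07557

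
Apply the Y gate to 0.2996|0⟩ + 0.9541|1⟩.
-0.9541i|0⟩ + 0.2996i|1⟩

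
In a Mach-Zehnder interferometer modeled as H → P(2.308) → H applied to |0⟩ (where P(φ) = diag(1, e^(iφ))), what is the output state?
(0.1639 + 0.3702i)|0⟩ + (0.8361 - 0.3702i)|1⟩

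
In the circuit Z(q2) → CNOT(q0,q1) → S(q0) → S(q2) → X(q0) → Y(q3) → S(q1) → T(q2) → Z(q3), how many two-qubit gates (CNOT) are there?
1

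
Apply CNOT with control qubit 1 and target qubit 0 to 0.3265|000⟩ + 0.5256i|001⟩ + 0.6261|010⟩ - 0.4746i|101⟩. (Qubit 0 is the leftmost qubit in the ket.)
0.3265|000⟩ + 0.5256i|001⟩ - 0.4746i|101⟩ + 0.6261|110⟩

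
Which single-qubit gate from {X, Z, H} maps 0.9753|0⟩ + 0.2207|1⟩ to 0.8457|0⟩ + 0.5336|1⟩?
H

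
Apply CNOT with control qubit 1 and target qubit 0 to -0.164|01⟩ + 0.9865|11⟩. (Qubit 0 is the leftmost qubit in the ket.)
0.9865|01⟩ - 0.164|11⟩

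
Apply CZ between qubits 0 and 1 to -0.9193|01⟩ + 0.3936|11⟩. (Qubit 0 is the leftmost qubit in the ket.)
-0.9193|01⟩ - 0.3936|11⟩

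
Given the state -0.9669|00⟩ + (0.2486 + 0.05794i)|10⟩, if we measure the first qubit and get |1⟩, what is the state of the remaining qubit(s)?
(0.9739 + 0.227i)|0⟩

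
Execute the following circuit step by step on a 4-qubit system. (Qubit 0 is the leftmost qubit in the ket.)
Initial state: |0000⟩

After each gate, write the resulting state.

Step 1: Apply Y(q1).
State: i|0100⟩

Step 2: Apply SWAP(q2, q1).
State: i|0010⟩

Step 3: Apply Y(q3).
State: -|0011⟩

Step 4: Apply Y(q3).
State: i|0010⟩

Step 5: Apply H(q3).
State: (1/√2)i|0010⟩ + (1/√2)i|0011⟩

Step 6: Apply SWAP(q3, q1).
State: (1/√2)i|0010⟩ + (1/√2)i|0110⟩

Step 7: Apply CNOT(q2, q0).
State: (1/√2)i|1010⟩ + (1/√2)i|1110⟩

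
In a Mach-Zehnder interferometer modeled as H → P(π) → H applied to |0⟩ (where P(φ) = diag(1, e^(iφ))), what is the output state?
|1⟩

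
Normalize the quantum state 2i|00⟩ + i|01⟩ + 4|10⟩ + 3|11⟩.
0.3651i|00⟩ + 0.1826i|01⟩ + 0.7303|10⟩ + 0.5477|11⟩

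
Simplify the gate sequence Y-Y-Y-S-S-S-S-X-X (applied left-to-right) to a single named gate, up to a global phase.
Y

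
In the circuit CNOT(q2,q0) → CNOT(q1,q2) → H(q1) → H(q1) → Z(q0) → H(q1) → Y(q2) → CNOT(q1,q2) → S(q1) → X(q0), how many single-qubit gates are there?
7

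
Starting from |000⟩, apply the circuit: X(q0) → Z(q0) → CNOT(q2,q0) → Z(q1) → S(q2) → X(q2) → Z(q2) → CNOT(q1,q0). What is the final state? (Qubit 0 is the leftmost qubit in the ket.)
|101⟩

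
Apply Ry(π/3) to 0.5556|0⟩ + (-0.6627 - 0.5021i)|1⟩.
(0.8125 + 0.2511i)|0⟩ + (-0.2961 - 0.4348i)|1⟩

Ry(π/3) = [[cos(θ/2), −sin(θ/2)], [sin(θ/2), cos(θ/2)]]; θ = π/3, cos(θ/2) ≈ 0.866025, sin(θ/2) ≈ 0.5.
With a = amp(|0⟩) = 0.5556 and b = amp(|1⟩) = (-0.6627 - 0.5021i):
new amp(|0⟩) = (0.866025)·a + (-0.5)·b = (0.8125 + 0.2511i)
new amp(|1⟩) = (0.5)·a + (0.866025)·b = (-0.2961 - 0.4348i)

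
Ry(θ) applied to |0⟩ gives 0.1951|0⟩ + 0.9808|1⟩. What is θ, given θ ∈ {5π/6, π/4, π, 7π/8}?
7π/8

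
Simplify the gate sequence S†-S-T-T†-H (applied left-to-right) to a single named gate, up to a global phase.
H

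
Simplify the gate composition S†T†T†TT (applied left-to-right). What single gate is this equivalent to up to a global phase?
S†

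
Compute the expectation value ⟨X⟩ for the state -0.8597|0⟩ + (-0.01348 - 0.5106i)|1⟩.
0.02318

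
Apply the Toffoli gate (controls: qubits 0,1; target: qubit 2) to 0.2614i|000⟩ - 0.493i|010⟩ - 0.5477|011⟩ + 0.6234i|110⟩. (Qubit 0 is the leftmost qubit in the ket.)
0.2614i|000⟩ - 0.493i|010⟩ - 0.5477|011⟩ + 0.6234i|111⟩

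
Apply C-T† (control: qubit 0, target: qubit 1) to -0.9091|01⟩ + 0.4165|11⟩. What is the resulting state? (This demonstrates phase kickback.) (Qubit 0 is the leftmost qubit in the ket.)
-0.9091|01⟩ + (0.2945 - 0.2945i)|11⟩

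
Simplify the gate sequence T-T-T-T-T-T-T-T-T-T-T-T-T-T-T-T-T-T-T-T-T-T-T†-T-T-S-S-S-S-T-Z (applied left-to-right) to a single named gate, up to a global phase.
Z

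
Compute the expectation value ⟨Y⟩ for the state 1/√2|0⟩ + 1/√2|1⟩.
0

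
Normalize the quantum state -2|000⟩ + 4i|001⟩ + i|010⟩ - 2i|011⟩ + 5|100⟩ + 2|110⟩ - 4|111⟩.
-0.239|000⟩ + 0.4781i|001⟩ + 0.1195i|010⟩ - 0.239i|011⟩ + 0.5976|100⟩ + 0.239|110⟩ - 0.4781|111⟩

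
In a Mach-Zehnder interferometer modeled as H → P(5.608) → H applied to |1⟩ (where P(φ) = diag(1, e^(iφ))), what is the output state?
(0.1097 + 0.3125i)|0⟩ + (0.8903 - 0.3125i)|1⟩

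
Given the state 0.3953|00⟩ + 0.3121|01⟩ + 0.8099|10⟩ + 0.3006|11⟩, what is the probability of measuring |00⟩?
0.1563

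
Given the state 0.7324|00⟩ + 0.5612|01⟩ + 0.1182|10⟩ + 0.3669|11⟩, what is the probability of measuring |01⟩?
0.3149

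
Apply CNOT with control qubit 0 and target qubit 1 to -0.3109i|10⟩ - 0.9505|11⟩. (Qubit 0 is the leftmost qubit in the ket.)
-0.9505|10⟩ - 0.3109i|11⟩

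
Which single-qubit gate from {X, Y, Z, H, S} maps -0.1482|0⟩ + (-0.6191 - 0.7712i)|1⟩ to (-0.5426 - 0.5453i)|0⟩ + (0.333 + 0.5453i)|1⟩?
H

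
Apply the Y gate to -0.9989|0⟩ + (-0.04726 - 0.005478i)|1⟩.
(-0.005478 + 0.04726i)|0⟩ - 0.9989i|1⟩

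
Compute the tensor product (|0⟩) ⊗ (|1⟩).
|01⟩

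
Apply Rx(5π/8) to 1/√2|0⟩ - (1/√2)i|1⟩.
-0.1951|0⟩ - 0.9808i|1⟩

Rx(5π/8) = [[cos(θ/2), −i·sin(θ/2)], [−i·sin(θ/2), cos(θ/2)]]; θ = 5π/8, cos(θ/2) ≈ 0.55557, sin(θ/2) ≈ 0.83147.
With a = amp(|0⟩) = 1/√2 and b = amp(|1⟩) = -(1/√2)i:
new amp(|0⟩) = (0.55557)·a + (-0.83147i)·b = -0.1951
new amp(|1⟩) = (-0.83147i)·a + (0.55557)·b = -0.9808i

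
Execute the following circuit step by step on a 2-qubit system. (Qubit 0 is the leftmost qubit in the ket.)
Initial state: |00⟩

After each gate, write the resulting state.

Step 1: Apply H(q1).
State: 1/√2|00⟩ + 1/√2|01⟩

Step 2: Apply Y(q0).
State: (1/√2)i|10⟩ + (1/√2)i|11⟩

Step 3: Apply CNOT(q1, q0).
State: (1/√2)i|01⟩ + (1/√2)i|10⟩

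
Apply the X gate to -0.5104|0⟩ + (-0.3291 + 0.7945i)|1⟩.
(-0.3291 + 0.7945i)|0⟩ - 0.5104|1⟩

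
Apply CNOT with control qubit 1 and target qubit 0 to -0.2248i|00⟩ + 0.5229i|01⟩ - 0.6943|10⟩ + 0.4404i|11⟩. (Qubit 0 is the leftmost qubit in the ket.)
-0.2248i|00⟩ + 0.4404i|01⟩ - 0.6943|10⟩ + 0.5229i|11⟩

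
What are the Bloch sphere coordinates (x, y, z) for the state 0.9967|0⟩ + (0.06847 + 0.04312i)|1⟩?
(0.1365, 0.08596, 0.9869)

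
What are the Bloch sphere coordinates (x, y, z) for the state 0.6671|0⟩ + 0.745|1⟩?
(0.994, 0, -0.11)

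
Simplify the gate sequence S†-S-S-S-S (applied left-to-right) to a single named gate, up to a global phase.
S†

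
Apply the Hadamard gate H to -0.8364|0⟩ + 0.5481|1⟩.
-0.2039|0⟩ - 0.979|1⟩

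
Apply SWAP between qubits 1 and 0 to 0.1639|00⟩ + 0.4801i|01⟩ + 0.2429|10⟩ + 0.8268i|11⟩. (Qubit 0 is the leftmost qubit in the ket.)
0.1639|00⟩ + 0.2429|01⟩ + 0.4801i|10⟩ + 0.8268i|11⟩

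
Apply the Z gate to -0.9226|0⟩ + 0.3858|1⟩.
-0.9226|0⟩ - 0.3858|1⟩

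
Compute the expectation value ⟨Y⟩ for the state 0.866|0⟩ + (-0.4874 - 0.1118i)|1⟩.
-0.1936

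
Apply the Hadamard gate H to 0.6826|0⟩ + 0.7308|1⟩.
0.9994|0⟩ - 0.03408|1⟩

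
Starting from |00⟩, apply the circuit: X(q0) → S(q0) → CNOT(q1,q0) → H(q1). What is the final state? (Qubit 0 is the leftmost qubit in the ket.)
(1/√2)i|10⟩ + (1/√2)i|11⟩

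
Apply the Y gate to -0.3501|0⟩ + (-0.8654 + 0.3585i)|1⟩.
(0.3585 + 0.8654i)|0⟩ - 0.3501i|1⟩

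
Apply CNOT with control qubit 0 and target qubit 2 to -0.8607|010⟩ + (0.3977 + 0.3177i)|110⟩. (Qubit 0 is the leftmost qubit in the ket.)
-0.8607|010⟩ + (0.3977 + 0.3177i)|111⟩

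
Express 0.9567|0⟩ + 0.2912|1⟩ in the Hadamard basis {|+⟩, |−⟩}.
0.8824|+⟩ + 0.4706|−⟩

With |ψ⟩ = α|0⟩ + β|1⟩, the Hadamard-basis coefficients are ⟨+|ψ⟩ = (α + β)/√2 and ⟨−|ψ⟩ = (α − β)/√2.
Here α = 0.9567, β = 0.2912: (α + β)/√2 = 0.8824, (α − β)/√2 = 0.4706.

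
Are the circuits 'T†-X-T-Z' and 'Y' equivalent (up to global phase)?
No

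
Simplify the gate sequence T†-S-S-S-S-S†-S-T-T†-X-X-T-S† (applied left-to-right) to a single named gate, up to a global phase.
S†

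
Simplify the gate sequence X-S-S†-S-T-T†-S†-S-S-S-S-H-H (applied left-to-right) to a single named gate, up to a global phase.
X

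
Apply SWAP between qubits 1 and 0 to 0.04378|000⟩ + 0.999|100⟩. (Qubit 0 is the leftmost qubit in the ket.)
0.04378|000⟩ + 0.999|010⟩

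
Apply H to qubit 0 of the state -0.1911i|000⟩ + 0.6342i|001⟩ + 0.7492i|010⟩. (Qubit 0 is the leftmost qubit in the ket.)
-0.1351i|000⟩ + 0.4484i|001⟩ + 0.5298i|010⟩ - 0.1351i|100⟩ + 0.4484i|101⟩ + 0.5298i|110⟩

H on qubit 0 mixes each pair of kets that differ only in qubit 0: amplitudes (a, b) of (|…0…⟩, |…1…⟩) become ((a + b)/√2, (a − b)/√2). Kets absent from the input have amplitude 0.
(|000⟩, |100⟩): (a, b) = (-0.1911i, 0) → (-0.1351i, -0.1351i)
(|001⟩, |101⟩): (a, b) = (0.6342i, 0) → (0.4484i, 0.4484i)
(|010⟩, |110⟩): (a, b) = (0.7492i, 0) → (0.5298i, 0.5298i)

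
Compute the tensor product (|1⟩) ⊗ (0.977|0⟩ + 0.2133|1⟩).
0.977|10⟩ + 0.2133|11⟩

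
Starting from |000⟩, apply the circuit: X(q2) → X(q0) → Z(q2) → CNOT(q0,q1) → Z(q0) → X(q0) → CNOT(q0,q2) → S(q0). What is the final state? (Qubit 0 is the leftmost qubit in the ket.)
|011⟩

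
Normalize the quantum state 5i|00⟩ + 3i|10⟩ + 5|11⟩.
0.6509i|00⟩ + 0.3906i|10⟩ + 0.6509|11⟩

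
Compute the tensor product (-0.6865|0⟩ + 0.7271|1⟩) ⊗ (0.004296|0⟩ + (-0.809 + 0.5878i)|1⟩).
-0.002949|00⟩ + (0.5554 - 0.4035i)|01⟩ + 0.003124|10⟩ + (-0.5882 + 0.4274i)|11⟩

amp(|b₁b₂…⟩) = product of the factor amplitudes for bits b₁, b₂, …; only kets whose every factor amplitude is nonzero survive.
|00⟩: (-0.6865)(0.004296) = -0.002949
|01⟩: (-0.6865)(-0.809 + 0.5878i) = (0.5554 - 0.4035i)
|10⟩: (0.7271)(0.004296) = 0.003124
|11⟩: (0.7271)(-0.809 + 0.5878i) = (-0.5882 + 0.4274i)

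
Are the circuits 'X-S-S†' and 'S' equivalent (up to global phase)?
No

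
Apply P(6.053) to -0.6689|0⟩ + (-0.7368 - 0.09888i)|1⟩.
-0.6689|0⟩ + (-0.7399 + 0.07183i)|1⟩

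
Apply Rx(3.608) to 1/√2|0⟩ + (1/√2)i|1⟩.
0.5246|0⟩ - 0.8514i|1⟩

Rx(3.608) = [[cos(θ/2), −i·sin(θ/2)], [−i·sin(θ/2), cos(θ/2)]]; θ = 3.608, cos(θ/2) ≈ -0.231096, sin(θ/2) ≈ 0.972931.
With a = amp(|0⟩) = 1/√2 and b = amp(|1⟩) = (1/√2)i:
new amp(|0⟩) = (-0.231096)·a + (-0.972931i)·b = 0.5246
new amp(|1⟩) = (-0.972931i)·a + (-0.231096)·b = -0.8514i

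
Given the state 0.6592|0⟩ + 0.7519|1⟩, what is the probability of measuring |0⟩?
0.4345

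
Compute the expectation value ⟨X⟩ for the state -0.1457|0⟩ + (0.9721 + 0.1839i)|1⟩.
-0.2833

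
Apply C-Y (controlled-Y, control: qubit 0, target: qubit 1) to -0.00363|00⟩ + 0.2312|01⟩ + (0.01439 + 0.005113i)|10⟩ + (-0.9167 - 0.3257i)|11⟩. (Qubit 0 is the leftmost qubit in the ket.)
-0.00363|00⟩ + 0.2312|01⟩ + (-0.3257 + 0.9167i)|10⟩ + (-0.005113 + 0.01439i)|11⟩

C-Y leaves the control-|0⟩ kets |00⟩, |01⟩ unchanged and applies Y to qubit 1 on the control-|1⟩ pair (|10⟩, |11⟩).
Y = [[0, -i], [i, 0]].
With a = amp(|10⟩) = (0.01439 + 0.005113i) and b = amp(|11⟩) = (-0.9167 - 0.3257i):
new amp(|10⟩) = (-i)·b = (-0.3257 + 0.9167i)
new amp(|11⟩) = (i)·a = (-0.005113 + 0.01439i)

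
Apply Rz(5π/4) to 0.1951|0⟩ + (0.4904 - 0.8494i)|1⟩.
(-0.07466 - 0.1802i)|0⟩ + (0.5971 + 0.7781i)|1⟩

Rz(5π/4) = [[e^(−iθ/2), 0], [0, e^(iθ/2)]] with e^(±iθ/2) = cos(θ/2) ± i·sin(θ/2); θ = 5π/4, cos(θ/2) ≈ -0.382683, sin(θ/2) ≈ 0.92388.
With a = amp(|0⟩) = 0.1951 and b = amp(|1⟩) = (0.4904 - 0.8494i):
new amp(|0⟩) = (-0.382683 - 0.92388i)·a = (-0.07466 - 0.1802i)
new amp(|1⟩) = (-0.382683 + 0.92388i)·b = (0.5971 + 0.7781i)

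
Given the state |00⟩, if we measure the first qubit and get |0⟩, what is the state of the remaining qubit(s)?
|0⟩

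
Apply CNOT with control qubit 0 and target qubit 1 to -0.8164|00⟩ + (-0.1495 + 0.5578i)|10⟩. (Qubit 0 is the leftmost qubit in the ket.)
-0.8164|00⟩ + (-0.1495 + 0.5578i)|11⟩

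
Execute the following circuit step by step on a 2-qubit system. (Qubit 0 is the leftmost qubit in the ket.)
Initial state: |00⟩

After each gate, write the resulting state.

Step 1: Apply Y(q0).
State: i|10⟩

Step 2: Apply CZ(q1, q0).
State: i|10⟩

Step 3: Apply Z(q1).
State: i|10⟩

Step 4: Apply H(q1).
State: (1/√2)i|10⟩ + (1/√2)i|11⟩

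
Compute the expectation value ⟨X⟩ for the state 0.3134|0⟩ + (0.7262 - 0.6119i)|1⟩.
0.4552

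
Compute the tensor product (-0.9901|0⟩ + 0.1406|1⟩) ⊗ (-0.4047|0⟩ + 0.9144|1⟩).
0.4007|00⟩ - 0.9053|01⟩ - 0.0569|10⟩ + 0.1286|11⟩

amp(|b₁b₂…⟩) = product of the factor amplitudes for bits b₁, b₂, …; only kets whose every factor amplitude is nonzero survive.
|00⟩: (-0.9901)(-0.4047) = 0.4007
|01⟩: (-0.9901)(0.9144) = -0.9053
|10⟩: (0.1406)(-0.4047) = -0.0569
|11⟩: (0.1406)(0.9144) = 0.1286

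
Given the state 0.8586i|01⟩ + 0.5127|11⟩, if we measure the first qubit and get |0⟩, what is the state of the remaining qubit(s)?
i|1⟩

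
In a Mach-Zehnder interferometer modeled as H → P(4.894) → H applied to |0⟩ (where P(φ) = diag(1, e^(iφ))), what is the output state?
(0.5903 - 0.4918i)|0⟩ + (0.4097 + 0.4918i)|1⟩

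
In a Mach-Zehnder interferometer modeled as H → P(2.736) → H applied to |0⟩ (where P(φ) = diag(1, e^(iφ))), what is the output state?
(0.04057 + 0.1973i)|0⟩ + (0.9594 - 0.1973i)|1⟩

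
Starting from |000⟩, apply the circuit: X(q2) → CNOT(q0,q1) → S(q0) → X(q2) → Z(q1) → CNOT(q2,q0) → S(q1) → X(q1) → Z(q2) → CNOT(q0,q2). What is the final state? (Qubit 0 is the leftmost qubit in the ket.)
|010⟩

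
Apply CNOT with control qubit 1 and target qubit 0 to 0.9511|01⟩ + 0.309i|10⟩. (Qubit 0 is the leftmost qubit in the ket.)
0.309i|10⟩ + 0.9511|11⟩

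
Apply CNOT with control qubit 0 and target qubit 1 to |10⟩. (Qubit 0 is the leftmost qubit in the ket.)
|11⟩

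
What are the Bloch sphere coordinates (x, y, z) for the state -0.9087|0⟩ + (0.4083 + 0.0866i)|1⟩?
(-0.742, -0.1574, 0.6515)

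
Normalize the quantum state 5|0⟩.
|0⟩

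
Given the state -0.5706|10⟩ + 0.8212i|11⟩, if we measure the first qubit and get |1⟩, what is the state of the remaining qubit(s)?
-0.5706|0⟩ + 0.8212i|1⟩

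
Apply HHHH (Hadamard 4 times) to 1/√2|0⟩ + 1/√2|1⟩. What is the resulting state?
1/√2|0⟩ + 1/√2|1⟩

H² = I, so an even number of Hadamards cancels: H^4 = I and the state is unchanged.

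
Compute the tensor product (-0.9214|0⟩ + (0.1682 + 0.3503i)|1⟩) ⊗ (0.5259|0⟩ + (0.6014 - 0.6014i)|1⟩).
-0.4846|00⟩ + (-0.5541 + 0.5541i)|01⟩ + (0.08846 + 0.1842i)|10⟩ + (0.3118 + 0.1095i)|11⟩

amp(|b₁b₂…⟩) = product of the factor amplitudes for bits b₁, b₂, …; only kets whose every factor amplitude is nonzero survive.
|00⟩: (-0.9214)(0.5259) = -0.4846
|01⟩: (-0.9214)(0.6014 - 0.6014i) = (-0.5541 + 0.5541i)
|10⟩: (0.1682 + 0.3503i)(0.5259) = (0.08846 + 0.1842i)
|11⟩: (0.1682 + 0.3503i)(0.6014 - 0.6014i) = (0.3118 + 0.1095i)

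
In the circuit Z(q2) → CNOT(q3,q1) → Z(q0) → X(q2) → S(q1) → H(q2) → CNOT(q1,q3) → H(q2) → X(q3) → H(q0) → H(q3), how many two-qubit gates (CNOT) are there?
2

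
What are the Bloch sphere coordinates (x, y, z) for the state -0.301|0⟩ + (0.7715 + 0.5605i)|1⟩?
(-0.4644, -0.3374, -0.8188)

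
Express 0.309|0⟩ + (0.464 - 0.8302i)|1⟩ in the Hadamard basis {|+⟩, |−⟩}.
(0.5466 - 0.587i)|+⟩ + (-0.1096 + 0.587i)|−⟩

With |ψ⟩ = α|0⟩ + β|1⟩, the Hadamard-basis coefficients are ⟨+|ψ⟩ = (α + β)/√2 and ⟨−|ψ⟩ = (α − β)/√2.
Here α = 0.309, β = (0.464 - 0.8302i): (α + β)/√2 = (0.5466 - 0.587i), (α − β)/√2 = (-0.1096 + 0.587i).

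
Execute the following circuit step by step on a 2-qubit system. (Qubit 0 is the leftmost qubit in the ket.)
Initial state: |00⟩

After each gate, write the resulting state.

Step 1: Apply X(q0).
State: |10⟩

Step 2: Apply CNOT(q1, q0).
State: |10⟩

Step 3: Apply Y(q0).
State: -i|00⟩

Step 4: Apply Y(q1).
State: |01⟩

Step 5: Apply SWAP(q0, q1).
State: |10⟩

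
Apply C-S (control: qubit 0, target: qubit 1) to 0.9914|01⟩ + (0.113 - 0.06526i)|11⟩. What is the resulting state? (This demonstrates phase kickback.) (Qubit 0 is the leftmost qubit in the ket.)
0.9914|01⟩ + (0.06526 + 0.113i)|11⟩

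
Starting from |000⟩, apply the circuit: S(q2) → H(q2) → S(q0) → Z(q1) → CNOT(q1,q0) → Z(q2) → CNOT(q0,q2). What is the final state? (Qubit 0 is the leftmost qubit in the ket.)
1/√2|000⟩ - 1/√2|001⟩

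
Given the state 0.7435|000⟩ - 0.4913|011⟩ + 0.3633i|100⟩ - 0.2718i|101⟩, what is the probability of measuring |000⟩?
0.5528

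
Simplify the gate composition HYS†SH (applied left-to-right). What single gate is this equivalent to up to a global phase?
Y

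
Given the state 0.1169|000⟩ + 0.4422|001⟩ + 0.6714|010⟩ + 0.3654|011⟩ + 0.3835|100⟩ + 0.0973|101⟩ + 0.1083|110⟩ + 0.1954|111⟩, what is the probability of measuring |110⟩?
0.01173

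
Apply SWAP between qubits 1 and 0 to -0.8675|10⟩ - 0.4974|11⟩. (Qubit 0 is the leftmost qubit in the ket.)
-0.8675|01⟩ - 0.4974|11⟩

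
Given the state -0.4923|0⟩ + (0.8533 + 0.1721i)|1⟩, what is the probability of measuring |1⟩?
0.7577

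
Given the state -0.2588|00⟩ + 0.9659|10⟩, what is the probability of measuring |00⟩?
0.06698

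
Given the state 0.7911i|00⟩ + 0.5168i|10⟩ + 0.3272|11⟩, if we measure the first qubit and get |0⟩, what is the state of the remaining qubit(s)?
i|0⟩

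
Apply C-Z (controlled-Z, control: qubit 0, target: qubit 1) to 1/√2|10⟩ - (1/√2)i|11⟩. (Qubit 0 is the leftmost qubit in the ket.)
1/√2|10⟩ + (1/√2)i|11⟩

C-Z leaves the control-|0⟩ kets |00⟩, |01⟩ unchanged and applies Z to qubit 1 on the control-|1⟩ pair (|10⟩, |11⟩).
Z = [[1, 0], [0, -1]].
With a = amp(|10⟩) = 1/√2 and b = amp(|11⟩) = -(1/√2)i:
new amp(|10⟩) = (1)·a = 1/√2
new amp(|11⟩) = (-1)·b = (1/√2)i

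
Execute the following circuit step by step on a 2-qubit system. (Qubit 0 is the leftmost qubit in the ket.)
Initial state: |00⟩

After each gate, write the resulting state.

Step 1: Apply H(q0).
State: 1/√2|00⟩ + 1/√2|10⟩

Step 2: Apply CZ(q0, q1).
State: 1/√2|00⟩ + 1/√2|10⟩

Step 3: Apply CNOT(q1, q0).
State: 1/√2|00⟩ + 1/√2|10⟩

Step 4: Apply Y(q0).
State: -(1/√2)i|00⟩ + (1/√2)i|10⟩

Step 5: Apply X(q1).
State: -(1/√2)i|01⟩ + (1/√2)i|11⟩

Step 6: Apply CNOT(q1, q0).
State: (1/√2)i|01⟩ - (1/√2)i|11⟩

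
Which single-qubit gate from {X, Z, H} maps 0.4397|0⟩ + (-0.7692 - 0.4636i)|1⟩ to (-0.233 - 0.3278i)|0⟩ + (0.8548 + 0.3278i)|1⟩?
H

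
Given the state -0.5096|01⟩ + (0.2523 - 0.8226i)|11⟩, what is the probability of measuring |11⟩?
0.7403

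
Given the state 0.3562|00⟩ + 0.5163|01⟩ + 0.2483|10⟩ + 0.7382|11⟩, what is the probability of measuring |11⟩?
0.5449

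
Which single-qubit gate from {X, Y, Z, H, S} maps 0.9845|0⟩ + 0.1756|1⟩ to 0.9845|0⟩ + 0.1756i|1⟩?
S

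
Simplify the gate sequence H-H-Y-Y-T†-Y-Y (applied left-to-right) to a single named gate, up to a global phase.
T†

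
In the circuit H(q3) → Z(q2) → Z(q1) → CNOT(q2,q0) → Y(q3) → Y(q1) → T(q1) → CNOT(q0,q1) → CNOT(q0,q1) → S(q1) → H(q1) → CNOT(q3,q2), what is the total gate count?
12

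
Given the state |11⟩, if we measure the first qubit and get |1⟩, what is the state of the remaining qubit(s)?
|1⟩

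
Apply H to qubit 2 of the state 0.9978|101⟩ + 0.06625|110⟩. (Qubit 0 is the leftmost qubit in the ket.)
0.7056|100⟩ - 0.7056|101⟩ + 0.04685|110⟩ + 0.04685|111⟩

H on qubit 2 mixes each pair of kets that differ only in qubit 2: amplitudes (a, b) of (|…0…⟩, |…1…⟩) become ((a + b)/√2, (a − b)/√2). Kets absent from the input have amplitude 0.
(|100⟩, |101⟩): (a, b) = (0, 0.9978) → (0.7056, -0.7056)
(|110⟩, |111⟩): (a, b) = (0.06625, 0) → (0.04685, 0.04685)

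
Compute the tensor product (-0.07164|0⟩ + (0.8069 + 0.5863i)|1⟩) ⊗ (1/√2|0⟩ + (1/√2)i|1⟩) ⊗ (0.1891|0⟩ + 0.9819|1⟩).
-0.009579|000⟩ - 0.04974|001⟩ - 0.009579i|010⟩ - 0.04974i|011⟩ + (0.1079 + 0.0784i)|100⟩ + (0.5602 + 0.4071i)|101⟩ + (-0.0784 + 0.1079i)|110⟩ + (-0.4071 + 0.5602i)|111⟩

amp(|b₁b₂…⟩) = product of the factor amplitudes for bits b₁, b₂, …; only kets whose every factor amplitude is nonzero survive.
|000⟩: (-0.07164)(1/√2)(0.1891) = -0.009579
|001⟩: (-0.07164)(1/√2)(0.9819) = -0.04974
|010⟩: (-0.07164)((1/√2)i)(0.1891) = -0.009579i
|011⟩: (-0.07164)((1/√2)i)(0.9819) = -0.04974i
|100⟩: (0.8069 + 0.5863i)(1/√2)(0.1891) = (0.1079 + 0.0784i)
|101⟩: (0.8069 + 0.5863i)(1/√2)(0.9819) = (0.5602 + 0.4071i)
|110⟩: (0.8069 + 0.5863i)((1/√2)i)(0.1891) = (-0.0784 + 0.1079i)
|111⟩: (0.8069 + 0.5863i)((1/√2)i)(0.9819) = (-0.4071 + 0.5602i)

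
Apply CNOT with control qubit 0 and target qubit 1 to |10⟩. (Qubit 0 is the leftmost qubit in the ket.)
|11⟩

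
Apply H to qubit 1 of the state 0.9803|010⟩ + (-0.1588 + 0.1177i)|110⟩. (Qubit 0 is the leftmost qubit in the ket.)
0.6932|000⟩ - 0.6932|010⟩ + (-0.1123 + 0.08323i)|100⟩ + (0.1123 - 0.08323i)|110⟩

H on qubit 1 mixes each pair of kets that differ only in qubit 1: amplitudes (a, b) of (|…0…⟩, |…1…⟩) become ((a + b)/√2, (a − b)/√2). Kets absent from the input have amplitude 0.
(|000⟩, |010⟩): (a, b) = (0, 0.9803) → (0.6932, -0.6932)
(|100⟩, |110⟩): (a, b) = (0, (-0.1588 + 0.1177i)) → ((-0.1123 + 0.08323i), (0.1123 - 0.08323i))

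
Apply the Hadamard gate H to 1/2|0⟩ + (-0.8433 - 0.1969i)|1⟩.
(-0.2427 - 0.1392i)|0⟩ + (0.9499 + 0.1392i)|1⟩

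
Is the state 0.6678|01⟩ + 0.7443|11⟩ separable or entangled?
Separable

Writing the state as a|00⟩ + b|01⟩ + c|10⟩ + d|11⟩, it is a product state iff ad − bc = 0.
Here (a, b, c, d) = (0, 0.6678, 0, 0.7443): ad − bc = (0)(0.7443) − (0.6678)(0) = 0, so the state is separable.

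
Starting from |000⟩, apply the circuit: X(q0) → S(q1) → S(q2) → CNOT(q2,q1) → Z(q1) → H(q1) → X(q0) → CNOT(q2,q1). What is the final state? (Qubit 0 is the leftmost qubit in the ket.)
1/√2|000⟩ + 1/√2|010⟩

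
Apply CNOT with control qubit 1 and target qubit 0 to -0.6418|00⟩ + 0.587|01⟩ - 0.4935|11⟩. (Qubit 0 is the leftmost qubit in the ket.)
-0.6418|00⟩ - 0.4935|01⟩ + 0.587|11⟩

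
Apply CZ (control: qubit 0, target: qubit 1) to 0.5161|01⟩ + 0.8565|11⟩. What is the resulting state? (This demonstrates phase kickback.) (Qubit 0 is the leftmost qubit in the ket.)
0.5161|01⟩ - 0.8565|11⟩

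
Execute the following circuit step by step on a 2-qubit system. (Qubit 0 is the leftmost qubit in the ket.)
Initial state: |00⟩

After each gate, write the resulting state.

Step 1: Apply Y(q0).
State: i|10⟩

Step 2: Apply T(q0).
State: (-1/√2 + (1/√2)i)|10⟩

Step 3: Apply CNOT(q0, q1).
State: (-1/√2 + (1/√2)i)|11⟩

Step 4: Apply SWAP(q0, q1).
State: (-1/√2 + (1/√2)i)|11⟩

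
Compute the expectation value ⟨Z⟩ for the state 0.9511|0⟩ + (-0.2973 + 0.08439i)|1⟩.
0.8091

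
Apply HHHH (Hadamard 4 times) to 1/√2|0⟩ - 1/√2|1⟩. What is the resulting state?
1/√2|0⟩ - 1/√2|1⟩

H² = I, so an even number of Hadamards cancels: H^4 = I and the state is unchanged.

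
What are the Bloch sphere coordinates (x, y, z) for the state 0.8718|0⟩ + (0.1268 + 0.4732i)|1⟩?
(0.2211, 0.8251, 0.52)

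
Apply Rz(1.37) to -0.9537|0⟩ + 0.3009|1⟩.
(-0.7386 + 0.6034i)|0⟩ + (0.233 + 0.1904i)|1⟩

Rz(1.37) = [[e^(−iθ/2), 0], [0, e^(iθ/2)]] with e^(±iθ/2) = cos(θ/2) ± i·sin(θ/2); θ = 1.37, cos(θ/2) ≈ 0.774419, sin(θ/2) ≈ 0.632673.
With a = amp(|0⟩) = -0.9537 and b = amp(|1⟩) = 0.3009:
new amp(|0⟩) = (0.774419 - 0.632673i)·a = (-0.7386 + 0.6034i)
new amp(|1⟩) = (0.774419 + 0.632673i)·b = (0.233 + 0.1904i)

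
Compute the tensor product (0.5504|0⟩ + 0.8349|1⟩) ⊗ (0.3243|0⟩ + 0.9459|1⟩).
0.1785|00⟩ + 0.5206|01⟩ + 0.2708|10⟩ + 0.7897|11⟩

amp(|b₁b₂…⟩) = product of the factor amplitudes for bits b₁, b₂, …; only kets whose every factor amplitude is nonzero survive.
|00⟩: (0.5504)(0.3243) = 0.1785
|01⟩: (0.5504)(0.9459) = 0.5206
|10⟩: (0.8349)(0.3243) = 0.2708
|11⟩: (0.8349)(0.9459) = 0.7897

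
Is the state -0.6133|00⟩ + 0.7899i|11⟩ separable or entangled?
Entangled

Writing the state as a|00⟩ + b|01⟩ + c|10⟩ + d|11⟩, it is a product state iff ad − bc = 0.
Here (a, b, c, d) = (-0.6133, 0, 0, 0.7899i): ad − bc = (-0.6133)(0.7899i) − (0)(0) = -0.4844i ≠ 0, so the state is entangled.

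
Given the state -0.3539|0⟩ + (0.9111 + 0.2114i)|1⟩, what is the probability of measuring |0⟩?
0.1252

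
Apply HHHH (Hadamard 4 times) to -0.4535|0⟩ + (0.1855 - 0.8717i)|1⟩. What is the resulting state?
-0.4535|0⟩ + (0.1855 - 0.8717i)|1⟩

H² = I, so an even number of Hadamards cancels: H^4 = I and the state is unchanged.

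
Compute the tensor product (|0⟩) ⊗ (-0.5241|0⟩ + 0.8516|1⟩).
-0.5241|00⟩ + 0.8516|01⟩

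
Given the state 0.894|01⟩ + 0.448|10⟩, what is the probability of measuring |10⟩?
0.2007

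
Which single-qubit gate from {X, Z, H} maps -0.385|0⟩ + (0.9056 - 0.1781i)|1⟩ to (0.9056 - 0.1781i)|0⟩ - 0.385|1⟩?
X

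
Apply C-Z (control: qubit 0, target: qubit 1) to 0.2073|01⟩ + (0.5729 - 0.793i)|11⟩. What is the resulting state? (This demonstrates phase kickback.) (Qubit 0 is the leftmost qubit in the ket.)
0.2073|01⟩ + (-0.5729 + 0.793i)|11⟩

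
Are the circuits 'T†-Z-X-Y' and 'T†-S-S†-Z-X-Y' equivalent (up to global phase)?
Yes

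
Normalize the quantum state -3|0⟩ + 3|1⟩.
-1/√2|0⟩ + 1/√2|1⟩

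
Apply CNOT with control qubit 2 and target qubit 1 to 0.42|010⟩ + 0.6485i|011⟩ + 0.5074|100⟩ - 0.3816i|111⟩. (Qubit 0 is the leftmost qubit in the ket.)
0.6485i|001⟩ + 0.42|010⟩ + 0.5074|100⟩ - 0.3816i|101⟩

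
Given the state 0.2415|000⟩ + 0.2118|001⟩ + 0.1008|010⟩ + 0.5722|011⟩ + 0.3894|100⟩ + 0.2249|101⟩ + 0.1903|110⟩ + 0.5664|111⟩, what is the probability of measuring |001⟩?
0.04486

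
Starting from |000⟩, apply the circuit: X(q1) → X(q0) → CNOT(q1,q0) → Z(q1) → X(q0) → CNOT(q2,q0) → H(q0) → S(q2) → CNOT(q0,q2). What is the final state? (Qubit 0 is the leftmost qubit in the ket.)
-1/√2|010⟩ + 1/√2|111⟩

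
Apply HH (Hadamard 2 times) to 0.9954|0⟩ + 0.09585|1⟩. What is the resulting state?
0.9954|0⟩ + 0.09585|1⟩

H² = I, so an even number of Hadamards cancels: H^2 = I and the state is unchanged.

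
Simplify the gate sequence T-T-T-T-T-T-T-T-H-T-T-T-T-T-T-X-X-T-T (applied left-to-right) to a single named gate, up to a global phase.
H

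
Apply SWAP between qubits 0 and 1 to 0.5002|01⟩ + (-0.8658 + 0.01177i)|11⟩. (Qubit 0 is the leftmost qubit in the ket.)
0.5002|10⟩ + (-0.8658 + 0.01177i)|11⟩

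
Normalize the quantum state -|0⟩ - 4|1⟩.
-0.2425|0⟩ - 0.9701|1⟩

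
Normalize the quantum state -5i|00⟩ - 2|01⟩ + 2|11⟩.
-0.8704i|00⟩ - 0.3482|01⟩ + 0.3482|11⟩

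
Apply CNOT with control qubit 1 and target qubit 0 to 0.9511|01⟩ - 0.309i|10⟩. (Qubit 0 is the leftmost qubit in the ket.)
-0.309i|10⟩ + 0.9511|11⟩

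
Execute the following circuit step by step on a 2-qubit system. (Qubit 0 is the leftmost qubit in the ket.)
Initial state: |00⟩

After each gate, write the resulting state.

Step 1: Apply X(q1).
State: |01⟩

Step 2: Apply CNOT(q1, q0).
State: |11⟩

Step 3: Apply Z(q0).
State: -|11⟩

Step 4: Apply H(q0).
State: -1/√2|01⟩ + 1/√2|11⟩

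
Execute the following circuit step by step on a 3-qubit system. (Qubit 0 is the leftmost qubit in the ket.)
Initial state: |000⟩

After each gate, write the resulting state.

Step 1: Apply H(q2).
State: 1/√2|000⟩ + 1/√2|001⟩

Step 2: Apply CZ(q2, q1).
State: 1/√2|000⟩ + 1/√2|001⟩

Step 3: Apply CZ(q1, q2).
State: 1/√2|000⟩ + 1/√2|001⟩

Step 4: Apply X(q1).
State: 1/√2|010⟩ + 1/√2|011⟩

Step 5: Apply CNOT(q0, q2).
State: 1/√2|010⟩ + 1/√2|011⟩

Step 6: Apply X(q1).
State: 1/√2|000⟩ + 1/√2|001⟩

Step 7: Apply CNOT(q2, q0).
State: 1/√2|000⟩ + 1/√2|101⟩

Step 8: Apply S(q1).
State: 1/√2|000⟩ + 1/√2|101⟩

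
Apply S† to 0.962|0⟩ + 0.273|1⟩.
0.962|0⟩ - 0.273i|1⟩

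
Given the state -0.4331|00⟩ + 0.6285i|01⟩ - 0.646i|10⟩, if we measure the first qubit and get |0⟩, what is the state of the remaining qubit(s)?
-0.5674|0⟩ + 0.8234i|1⟩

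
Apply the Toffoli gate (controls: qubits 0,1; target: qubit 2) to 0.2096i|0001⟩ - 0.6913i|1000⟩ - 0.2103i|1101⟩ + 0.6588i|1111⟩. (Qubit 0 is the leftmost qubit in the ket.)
0.2096i|0001⟩ - 0.6913i|1000⟩ + 0.6588i|1101⟩ - 0.2103i|1111⟩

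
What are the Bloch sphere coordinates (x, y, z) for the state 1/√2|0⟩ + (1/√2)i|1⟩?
(0, 1, 0)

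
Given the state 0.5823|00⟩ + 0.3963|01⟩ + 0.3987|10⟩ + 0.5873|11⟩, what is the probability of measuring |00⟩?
0.3391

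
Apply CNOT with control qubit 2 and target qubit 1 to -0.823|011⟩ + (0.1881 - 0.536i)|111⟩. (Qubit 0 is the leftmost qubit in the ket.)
-0.823|001⟩ + (0.1881 - 0.536i)|101⟩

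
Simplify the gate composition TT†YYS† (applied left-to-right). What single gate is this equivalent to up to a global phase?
S†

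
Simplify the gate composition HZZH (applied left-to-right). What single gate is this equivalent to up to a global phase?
I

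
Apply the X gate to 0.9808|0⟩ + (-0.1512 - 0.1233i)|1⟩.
(-0.1512 - 0.1233i)|0⟩ + 0.9808|1⟩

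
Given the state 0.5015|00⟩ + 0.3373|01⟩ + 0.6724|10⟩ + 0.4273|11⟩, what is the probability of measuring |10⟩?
0.4521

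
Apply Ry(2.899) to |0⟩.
0.121|0⟩ + 0.9927|1⟩

Ry(2.899) = [[cos(θ/2), −sin(θ/2)], [sin(θ/2), cos(θ/2)]]; θ = 2.899, cos(θ/2) ≈ 0.120999, sin(θ/2) ≈ 0.992653.
With a = amp(|0⟩) = 1 and b = amp(|1⟩) = 0:
new amp(|0⟩) = (0.120999)·a + (-0.992653)·b = 0.121
new amp(|1⟩) = (0.992653)·a + (0.120999)·b = 0.9927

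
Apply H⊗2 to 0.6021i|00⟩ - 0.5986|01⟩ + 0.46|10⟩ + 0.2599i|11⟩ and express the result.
(-0.0693 + 0.431i)|00⟩ + (0.5293 + 0.1711i)|01⟩ + (-0.5293 + 0.1711i)|10⟩ + (0.0693 + 0.431i)|11⟩

H⊗2 gives amp(|y⟩) = (1/2) Σ_x (−1)^(x·y) amp(|x⟩), where x·y is the number of positions in which both x and y have a 1.
|00⟩: (0.6021i - 0.5986 + 0.46 + 0.2599i)/2 = (-0.0693 + 0.431i)
|01⟩: (0.6021i + 0.5986 + 0.46 - 0.2599i)/2 = (0.5293 + 0.1711i)
|10⟩: (0.6021i - 0.5986 - 0.46 - 0.2599i)/2 = (-0.5293 + 0.1711i)
|11⟩: (0.6021i + 0.5986 - 0.46 + 0.2599i)/2 = (0.0693 + 0.431i)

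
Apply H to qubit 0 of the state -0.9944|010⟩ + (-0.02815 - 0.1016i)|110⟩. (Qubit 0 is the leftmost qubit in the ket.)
(-0.7231 - 0.07184i)|010⟩ + (-0.6832 + 0.07184i)|110⟩

H on qubit 0 mixes each pair of kets that differ only in qubit 0: amplitudes (a, b) of (|…0…⟩, |…1…⟩) become ((a + b)/√2, (a − b)/√2). Kets absent from the input have amplitude 0.
(|010⟩, |110⟩): (a, b) = (-0.9944, (-0.02815 - 0.1016i)) → ((-0.7231 - 0.07184i), (-0.6832 + 0.07184i))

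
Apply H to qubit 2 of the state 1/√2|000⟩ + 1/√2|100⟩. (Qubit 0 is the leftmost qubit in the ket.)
1/2|000⟩ + 1/2|001⟩ + 1/2|100⟩ + 1/2|101⟩

H on qubit 2 mixes each pair of kets that differ only in qubit 2: amplitudes (a, b) of (|…0…⟩, |…1…⟩) become ((a + b)/√2, (a − b)/√2). Kets absent from the input have amplitude 0.
(|000⟩, |001⟩): (a, b) = (1/√2, 0) → (1/2, 1/2)
(|100⟩, |101⟩): (a, b) = (1/√2, 0) → (1/2, 1/2)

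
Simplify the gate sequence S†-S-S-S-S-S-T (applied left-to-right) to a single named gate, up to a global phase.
T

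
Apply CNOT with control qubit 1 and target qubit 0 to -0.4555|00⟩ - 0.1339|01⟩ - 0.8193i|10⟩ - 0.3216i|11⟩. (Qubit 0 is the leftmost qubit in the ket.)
-0.4555|00⟩ - 0.3216i|01⟩ - 0.8193i|10⟩ - 0.1339|11⟩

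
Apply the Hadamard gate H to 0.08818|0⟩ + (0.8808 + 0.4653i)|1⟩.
(0.6852 + 0.329i)|0⟩ + (-0.5605 - 0.329i)|1⟩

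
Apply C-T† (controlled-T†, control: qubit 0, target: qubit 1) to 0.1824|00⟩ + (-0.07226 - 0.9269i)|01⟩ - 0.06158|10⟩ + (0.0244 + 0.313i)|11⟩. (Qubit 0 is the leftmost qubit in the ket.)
0.1824|00⟩ + (-0.07226 - 0.9269i)|01⟩ - 0.06158|10⟩ + (0.2386 + 0.2041i)|11⟩

C-T† leaves the control-|0⟩ kets |00⟩, |01⟩ unchanged and applies T† to qubit 1 on the control-|1⟩ pair (|10⟩, |11⟩).
T† = [[1, 0], [0, (1/√2 - (1/√2)i)]].
With a = amp(|10⟩) = -0.06158 and b = amp(|11⟩) = (0.0244 + 0.313i):
new amp(|10⟩) = (1)·a = -0.06158
new amp(|11⟩) = (1/√2 - (1/√2)i)·b = (0.2386 + 0.2041i)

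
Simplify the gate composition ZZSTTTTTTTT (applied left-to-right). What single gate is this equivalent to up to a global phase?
S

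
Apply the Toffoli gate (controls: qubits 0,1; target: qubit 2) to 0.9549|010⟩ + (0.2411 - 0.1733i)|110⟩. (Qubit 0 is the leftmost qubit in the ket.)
0.9549|010⟩ + (0.2411 - 0.1733i)|111⟩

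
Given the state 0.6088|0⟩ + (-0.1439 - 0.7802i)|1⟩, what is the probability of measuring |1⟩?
0.6294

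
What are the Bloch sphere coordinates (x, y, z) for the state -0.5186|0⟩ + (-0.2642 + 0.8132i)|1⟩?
(0.274, -0.8435, -0.4621)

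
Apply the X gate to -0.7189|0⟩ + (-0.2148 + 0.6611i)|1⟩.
(-0.2148 + 0.6611i)|0⟩ - 0.7189|1⟩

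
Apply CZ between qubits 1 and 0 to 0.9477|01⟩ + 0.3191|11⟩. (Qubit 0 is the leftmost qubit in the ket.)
0.9477|01⟩ - 0.3191|11⟩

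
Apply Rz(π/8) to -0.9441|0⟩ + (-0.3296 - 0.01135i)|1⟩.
(-0.926 + 0.1842i)|0⟩ + (-0.3211 - 0.07543i)|1⟩

Rz(π/8) = [[e^(−iθ/2), 0], [0, e^(iθ/2)]] with e^(±iθ/2) = cos(θ/2) ± i·sin(θ/2); θ = π/8, cos(θ/2) ≈ 0.980785, sin(θ/2) ≈ 0.19509.
With a = amp(|0⟩) = -0.9441 and b = amp(|1⟩) = (-0.3296 - 0.01135i):
new amp(|0⟩) = (0.980785 - 0.19509i)·a = (-0.926 + 0.1842i)
new amp(|1⟩) = (0.980785 + 0.19509i)·b = (-0.3211 - 0.07543i)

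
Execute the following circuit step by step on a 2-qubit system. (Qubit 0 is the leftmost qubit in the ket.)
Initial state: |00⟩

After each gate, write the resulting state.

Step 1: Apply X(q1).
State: |01⟩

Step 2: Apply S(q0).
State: |01⟩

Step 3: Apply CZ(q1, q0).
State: |01⟩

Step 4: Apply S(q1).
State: i|01⟩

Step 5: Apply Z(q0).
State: i|01⟩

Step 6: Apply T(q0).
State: i|01⟩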